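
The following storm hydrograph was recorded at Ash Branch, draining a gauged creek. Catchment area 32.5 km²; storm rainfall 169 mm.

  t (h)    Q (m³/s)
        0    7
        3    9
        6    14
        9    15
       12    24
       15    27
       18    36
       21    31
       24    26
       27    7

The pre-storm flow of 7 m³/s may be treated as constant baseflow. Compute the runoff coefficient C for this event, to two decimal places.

ΣQ_DR = 126.0 m³/s; V = ΣQ_DR·Δt = 1.361 × 10^6 m³.
Runoff depth d = V / A = 41.87 mm.
C = d / P = 41.87 / 169 = 0.25.

C ≈ 0.25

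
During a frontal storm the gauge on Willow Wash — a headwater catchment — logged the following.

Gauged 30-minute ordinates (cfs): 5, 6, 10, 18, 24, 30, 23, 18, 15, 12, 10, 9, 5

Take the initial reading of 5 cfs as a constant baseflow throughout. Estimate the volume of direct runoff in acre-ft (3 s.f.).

V ≈ 4.96 acre-ft

Direct-runoff ordinates (Q − Q_b): 0.0, 1.0, 5.0, 13.0, 19.0, 25.0, 18.0, 13.0, 10.0, 7.0, 5.0, 4.0, 0.0 cfs.
ΣQ_DR = 120.0 cfs.
With Δt = 0.5 h = 1800 s, V = ΣQ_DR · Δt = 120.0 × 1800 = 2.16 × 10^5 ft³ = 4.96 acre-ft.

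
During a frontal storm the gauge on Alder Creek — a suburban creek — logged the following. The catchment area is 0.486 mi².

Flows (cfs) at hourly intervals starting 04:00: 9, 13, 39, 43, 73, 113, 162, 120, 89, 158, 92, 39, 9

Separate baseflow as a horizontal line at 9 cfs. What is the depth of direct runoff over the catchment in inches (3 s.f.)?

Direct runoff: 0.0, 4.0, 30.0, 34.0, 64.0, 104.0, 153.0, 111.0, 80.0, 149.0, 83.0, 30.0, 0.0 cfs; ΣQ_DR = 842.0 cfs.
V = ΣQ_DR · Δt = 842.0 × 3600 s = 3.031 × 10^6 ft³.
Over A = 0.486 mi², depth = V / A = 2.68 in.

d ≈ 2.68 in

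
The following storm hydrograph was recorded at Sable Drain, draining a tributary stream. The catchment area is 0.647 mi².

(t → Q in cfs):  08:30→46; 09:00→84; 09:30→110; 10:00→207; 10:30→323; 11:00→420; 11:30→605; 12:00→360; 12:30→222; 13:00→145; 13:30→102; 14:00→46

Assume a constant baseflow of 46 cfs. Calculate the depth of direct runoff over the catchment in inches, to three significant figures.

Direct runoff: 0.0, 38.0, 64.0, 161.0, 277.0, 374.0, 559.0, 314.0, 176.0, 99.0, 56.0, 0.0 cfs; ΣQ_DR = 2118 cfs.
V = ΣQ_DR · Δt = 2118 × 1800 s = 3.812 × 10^6 ft³.
Over A = 0.647 mi², depth = V / A = 2.54 in.

d ≈ 2.54 in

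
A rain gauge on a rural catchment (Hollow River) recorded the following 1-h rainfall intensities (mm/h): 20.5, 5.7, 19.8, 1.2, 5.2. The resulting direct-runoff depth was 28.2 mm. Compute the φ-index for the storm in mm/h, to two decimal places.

φ ≈ 6.05 mm/h

Only the 2 blocks with intensity above φ contribute runoff: 20.5, 19.8 mm/h.
Σ(I−φ)·Δt = d  ⇒  (20.5+19.8 − 2φ)·1 = 28.2
φ = (40.30 − 28.2/1) / 2 = 6.05 mm/h.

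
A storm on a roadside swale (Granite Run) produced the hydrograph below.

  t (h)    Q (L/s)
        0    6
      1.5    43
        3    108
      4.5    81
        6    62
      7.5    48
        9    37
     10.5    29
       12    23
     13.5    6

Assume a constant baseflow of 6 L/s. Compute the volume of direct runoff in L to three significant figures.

V ≈ 2.07 × 10^6 L

Direct-runoff ordinates (Q − Q_b): 0.0, 37.0, 102.0, 75.0, 56.0, 42.0, 31.0, 23.0, 17.0, 0.0 L/s.
ΣQ_DR = 383.0 L/s.
With Δt = 1.5 h = 5400 s, V = ΣQ_DR · Δt = 383.0 × 5400 = 2.07 × 10^6 L.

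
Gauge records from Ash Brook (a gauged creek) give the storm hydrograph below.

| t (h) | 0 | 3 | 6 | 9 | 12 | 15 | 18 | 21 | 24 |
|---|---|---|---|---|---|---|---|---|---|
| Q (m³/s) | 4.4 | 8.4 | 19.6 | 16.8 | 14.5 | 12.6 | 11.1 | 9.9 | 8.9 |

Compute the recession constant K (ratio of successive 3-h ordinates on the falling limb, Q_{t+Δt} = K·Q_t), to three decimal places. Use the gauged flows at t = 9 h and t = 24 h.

K ≈ 0.881

Using the recession-limb readings at t = 9 h and t = 24 h: Q falls from 16.8 to 8.9 m³/s over 5 intervals.
K = (Q₂/Q₁)^(1/5) = (8.9/16.8)^(1/5) = 0.881.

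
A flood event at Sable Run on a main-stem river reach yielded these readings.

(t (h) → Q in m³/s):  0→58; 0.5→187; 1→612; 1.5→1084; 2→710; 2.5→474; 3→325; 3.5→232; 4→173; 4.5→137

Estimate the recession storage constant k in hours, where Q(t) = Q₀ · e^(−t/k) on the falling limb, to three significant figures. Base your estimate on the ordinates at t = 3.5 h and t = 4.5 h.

On the falling limb, Q drops from 232 to 137 m³/s between t = 3.5 h and t = 4.5 h (Δt = 1 h).
k = −Δt / ln(Q₂/Q₁) = −1 / ln(137/232) = 1.90 h.

k ≈ 1.90 h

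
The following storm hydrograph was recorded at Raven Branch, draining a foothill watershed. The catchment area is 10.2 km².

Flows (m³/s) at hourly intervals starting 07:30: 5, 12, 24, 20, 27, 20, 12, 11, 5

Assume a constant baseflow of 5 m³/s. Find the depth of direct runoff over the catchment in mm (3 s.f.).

Direct runoff: 0.0, 7.0, 19.0, 15.0, 22.0, 15.0, 7.0, 6.0, 0.0 m³/s; ΣQ_DR = 91.00 m³/s.
V = ΣQ_DR · Δt = 91.00 × 3600 s = 3.276 × 10^5 m³.
Over A = 10.2 km², depth = V / A = 32.1 mm.

d ≈ 32.1 mm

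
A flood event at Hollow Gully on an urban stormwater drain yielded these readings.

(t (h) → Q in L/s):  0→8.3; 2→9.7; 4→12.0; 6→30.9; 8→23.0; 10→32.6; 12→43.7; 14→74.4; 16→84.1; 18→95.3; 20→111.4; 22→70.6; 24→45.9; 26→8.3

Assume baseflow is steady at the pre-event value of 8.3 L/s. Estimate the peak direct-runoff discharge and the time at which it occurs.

Q_p = 103.1 L/s at t = 20 h

Subtracting baseflow gives direct-runoff ordinates: 0.0, 1.4, 3.7, 22.6, 14.7, 24.3, 35.4, 66.1, 75.8, 87.0, 103.1, 62.3, 37.6, 0.0 L/s.
The maximum is 103.1 L/s, occurring at the reading for t = 20 h.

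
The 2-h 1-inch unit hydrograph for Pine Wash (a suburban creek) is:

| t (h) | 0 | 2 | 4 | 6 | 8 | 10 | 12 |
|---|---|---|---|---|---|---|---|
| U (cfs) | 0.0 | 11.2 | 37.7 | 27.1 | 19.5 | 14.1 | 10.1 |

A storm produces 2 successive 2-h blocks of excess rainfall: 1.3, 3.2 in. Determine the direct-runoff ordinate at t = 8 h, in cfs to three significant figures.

By discrete convolution, Q_j = Σ (P_i / 1 in) · U_{j−i}.
At t = 8 h (j=4): Q = (1.3/1)·19.5 + (3.2/1)·27.1 = 112 cfs.

Q ≈ 112 cfs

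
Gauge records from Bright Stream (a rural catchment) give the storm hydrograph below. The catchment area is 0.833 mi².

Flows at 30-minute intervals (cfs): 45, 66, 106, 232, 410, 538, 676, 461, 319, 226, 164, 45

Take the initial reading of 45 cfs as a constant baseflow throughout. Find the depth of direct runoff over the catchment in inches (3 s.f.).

Direct runoff: 0.0, 21.0, 61.0, 187.0, 365.0, 493.0, 631.0, 416.0, 274.0, 181.0, 119.0, 0.0 cfs; ΣQ_DR = 2748 cfs.
V = ΣQ_DR · Δt = 2748 × 1800 s = 4.946 × 10^6 ft³.
Over A = 0.833 mi², depth = V / A = 2.56 in.

d ≈ 2.56 in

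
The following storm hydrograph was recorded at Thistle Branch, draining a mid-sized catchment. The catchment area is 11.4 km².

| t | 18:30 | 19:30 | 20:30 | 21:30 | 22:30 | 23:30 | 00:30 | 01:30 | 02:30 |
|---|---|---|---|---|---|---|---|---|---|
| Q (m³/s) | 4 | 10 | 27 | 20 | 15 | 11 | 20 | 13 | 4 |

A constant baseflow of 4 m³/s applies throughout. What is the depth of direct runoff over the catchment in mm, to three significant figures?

d ≈ 27.8 mm

Direct runoff: 0.0, 6.0, 23.0, 16.0, 11.0, 7.0, 16.0, 9.0, 0.0 m³/s; ΣQ_DR = 88.00 m³/s.
V = ΣQ_DR · Δt = 88.00 × 3600 s = 3.168 × 10^5 m³.
Over A = 11.4 km², depth = V / A = 27.8 mm.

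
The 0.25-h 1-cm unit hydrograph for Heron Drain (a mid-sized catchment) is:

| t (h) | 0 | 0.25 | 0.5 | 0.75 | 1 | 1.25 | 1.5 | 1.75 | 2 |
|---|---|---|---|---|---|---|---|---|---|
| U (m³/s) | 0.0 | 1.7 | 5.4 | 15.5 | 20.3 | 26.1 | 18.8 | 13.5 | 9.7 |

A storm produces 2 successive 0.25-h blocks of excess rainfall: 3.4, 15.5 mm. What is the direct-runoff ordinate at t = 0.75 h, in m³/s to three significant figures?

By discrete convolution, Q_j = Σ (P_i / 10 mm) · U_{j−i}.
At t = 0.75 h (j=3): Q = (3.4/10)·15.5 + (15.5/10)·5.4 = 13.6 m³/s.

Q ≈ 13.6 m³/s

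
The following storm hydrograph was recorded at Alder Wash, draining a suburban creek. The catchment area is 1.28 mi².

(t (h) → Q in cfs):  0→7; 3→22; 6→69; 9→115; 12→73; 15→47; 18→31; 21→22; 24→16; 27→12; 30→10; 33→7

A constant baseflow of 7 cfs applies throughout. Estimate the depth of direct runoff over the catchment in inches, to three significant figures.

d ≈ 1.26 in

Direct runoff: 0.0, 15.0, 62.0, 108.0, 66.0, 40.0, 24.0, 15.0, 9.0, 5.0, 3.0, 0.0 cfs; ΣQ_DR = 347.0 cfs.
V = ΣQ_DR · Δt = 347.0 × 10800 s = 3.748 × 10^6 ft³.
Over A = 1.28 mi², depth = V / A = 1.26 in.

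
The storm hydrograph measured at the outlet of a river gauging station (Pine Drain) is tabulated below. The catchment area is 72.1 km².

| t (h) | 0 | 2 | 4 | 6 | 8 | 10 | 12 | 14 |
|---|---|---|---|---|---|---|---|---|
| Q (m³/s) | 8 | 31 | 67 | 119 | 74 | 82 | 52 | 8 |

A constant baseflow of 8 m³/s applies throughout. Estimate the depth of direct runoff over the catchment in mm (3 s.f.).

d ≈ 37.6 mm

Direct runoff: 0.0, 23.0, 59.0, 111.0, 66.0, 74.0, 44.0, 0.0 m³/s; ΣQ_DR = 377.0 m³/s.
V = ΣQ_DR · Δt = 377.0 × 7200 s = 2.714 × 10^6 m³.
Over A = 72.1 km², depth = V / A = 37.6 mm.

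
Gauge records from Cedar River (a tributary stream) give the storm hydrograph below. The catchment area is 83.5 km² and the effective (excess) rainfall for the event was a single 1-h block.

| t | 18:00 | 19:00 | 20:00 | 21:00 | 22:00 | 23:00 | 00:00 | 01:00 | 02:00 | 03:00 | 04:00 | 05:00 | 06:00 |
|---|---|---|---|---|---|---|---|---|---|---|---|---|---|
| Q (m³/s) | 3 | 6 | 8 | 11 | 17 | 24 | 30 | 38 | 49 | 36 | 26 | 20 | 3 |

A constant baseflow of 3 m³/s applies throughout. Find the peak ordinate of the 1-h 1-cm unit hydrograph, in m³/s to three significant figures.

Direct runoff: 0.0, 3.0, 5.0, 8.0, 14.0, 21.0, 27.0, 35.0, 46.0, 33.0, 23.0, 17.0, 0.0 m³/s; ΣQ_DR = 232.0 m³/s, peak = 46.0 m³/s.
Runoff depth d = ΣQ_DR·Δt / A = 232.0 × 3600 / (83.5 km²) = 10.00 mm.
The 1-cm UH is the DRH scaled by (10 mm)/d, so U_p = 46.0 × 10/10.00 = 46.0 m³/s.

U_p ≈ 46.0 m³/s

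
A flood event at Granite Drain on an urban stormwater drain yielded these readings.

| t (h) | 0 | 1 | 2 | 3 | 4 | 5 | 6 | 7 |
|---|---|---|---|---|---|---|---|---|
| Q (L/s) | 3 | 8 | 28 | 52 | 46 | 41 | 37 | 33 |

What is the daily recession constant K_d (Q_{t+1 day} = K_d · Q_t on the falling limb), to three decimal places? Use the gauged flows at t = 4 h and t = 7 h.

Between t = 4 h and t = 7 h the flow falls from 46 to 33 L/s over 3×1 h = 3 h.
Per-interval ratio K = (33/46)^(1/3) = 0.8952; K_d = K^(24/1) = 0.070.

K_d ≈ 0.070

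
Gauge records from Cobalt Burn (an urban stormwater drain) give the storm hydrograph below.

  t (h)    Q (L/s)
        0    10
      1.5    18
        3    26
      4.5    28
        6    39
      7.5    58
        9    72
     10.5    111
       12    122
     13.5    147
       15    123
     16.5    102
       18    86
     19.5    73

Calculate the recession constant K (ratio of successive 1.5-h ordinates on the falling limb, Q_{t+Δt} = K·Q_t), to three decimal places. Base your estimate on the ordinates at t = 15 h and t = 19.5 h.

K ≈ 0.840

Using the recession-limb readings at t = 15 h and t = 19.5 h: Q falls from 123 to 73 L/s over 3 intervals.
K = (Q₂/Q₁)^(1/3) = (73/123)^(1/3) = 0.840.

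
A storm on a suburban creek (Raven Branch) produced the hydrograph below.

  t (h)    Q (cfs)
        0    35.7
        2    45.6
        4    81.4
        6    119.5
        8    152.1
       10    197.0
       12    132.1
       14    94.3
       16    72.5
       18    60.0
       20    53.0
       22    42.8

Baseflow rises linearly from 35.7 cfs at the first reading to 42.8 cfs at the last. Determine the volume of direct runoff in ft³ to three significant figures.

V ≈ 4.43 × 10^6 ft³

Direct-runoff ordinates (Q − Q_b): 0.00, 9.25, 44.41, 81.86, 113.82, 158.07, 92.53, 54.08, 31.64, 18.49, 10.85, 0.00 cfs.
ΣQ_DR = 615.0 cfs.
With Δt = 2 h = 7200 s, V = ΣQ_DR · Δt = 615.0 × 7200 = 4.43 × 10^6 ft³.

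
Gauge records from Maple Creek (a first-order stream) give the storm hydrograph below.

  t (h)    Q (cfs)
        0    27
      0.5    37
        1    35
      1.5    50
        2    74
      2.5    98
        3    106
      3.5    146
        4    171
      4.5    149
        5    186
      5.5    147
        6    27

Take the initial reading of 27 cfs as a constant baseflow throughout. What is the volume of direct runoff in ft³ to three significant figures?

Direct-runoff ordinates (Q − Q_b): 0.0, 10.0, 8.0, 23.0, 47.0, 71.0, 79.0, 119.0, 144.0, 122.0, 159.0, 120.0, 0.0 cfs.
ΣQ_DR = 902.0 cfs.
With Δt = 0.5 h = 1800 s, V = ΣQ_DR · Δt = 902.0 × 1800 = 1.62 × 10^6 ft³.

V ≈ 1.62 × 10^6 ft³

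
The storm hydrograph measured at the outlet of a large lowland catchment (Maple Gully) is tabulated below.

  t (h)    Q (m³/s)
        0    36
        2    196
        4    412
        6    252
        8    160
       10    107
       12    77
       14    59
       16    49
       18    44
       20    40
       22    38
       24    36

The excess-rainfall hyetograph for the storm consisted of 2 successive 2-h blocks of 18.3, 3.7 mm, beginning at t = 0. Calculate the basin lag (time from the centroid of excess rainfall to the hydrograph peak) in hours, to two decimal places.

t_L ≈ 2.66 h

Centroid of excess rainfall: t_c = Σ P_i·t̄_i / ΣP_i = 1.3364 h (block centres at 1, 3 h).
Hydrograph peak occurs at t = 4 h, so basin lag t_L = 4 − 1.3364 = 2.66 h.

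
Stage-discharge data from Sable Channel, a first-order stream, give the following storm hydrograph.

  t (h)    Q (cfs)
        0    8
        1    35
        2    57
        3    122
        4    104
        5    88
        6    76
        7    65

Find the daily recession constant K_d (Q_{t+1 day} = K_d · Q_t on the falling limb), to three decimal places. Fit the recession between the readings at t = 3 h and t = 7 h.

K_d ≈ 0.023

Between t = 3 h and t = 7 h the flow falls from 122 to 65 cfs over 4×1 h = 4 h.
Per-interval ratio K = (65/122)^(1/4) = 0.8544; K_d = K^(24/1) = 0.023.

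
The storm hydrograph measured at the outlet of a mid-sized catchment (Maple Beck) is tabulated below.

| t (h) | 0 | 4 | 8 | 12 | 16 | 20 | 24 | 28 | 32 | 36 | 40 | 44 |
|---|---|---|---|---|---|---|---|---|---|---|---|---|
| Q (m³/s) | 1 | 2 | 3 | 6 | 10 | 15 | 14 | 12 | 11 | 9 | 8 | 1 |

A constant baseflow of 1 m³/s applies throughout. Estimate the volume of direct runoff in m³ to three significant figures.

Direct-runoff ordinates (Q − Q_b): 0.0, 1.0, 2.0, 5.0, 9.0, 14.0, 13.0, 11.0, 10.0, 8.0, 7.0, 0.0 m³/s.
ΣQ_DR = 80.00 m³/s.
With Δt = 4 h = 14400 s, V = ΣQ_DR · Δt = 80.00 × 14400 = 1.15 × 10^6 m³.

V ≈ 1.15 × 10^6 m³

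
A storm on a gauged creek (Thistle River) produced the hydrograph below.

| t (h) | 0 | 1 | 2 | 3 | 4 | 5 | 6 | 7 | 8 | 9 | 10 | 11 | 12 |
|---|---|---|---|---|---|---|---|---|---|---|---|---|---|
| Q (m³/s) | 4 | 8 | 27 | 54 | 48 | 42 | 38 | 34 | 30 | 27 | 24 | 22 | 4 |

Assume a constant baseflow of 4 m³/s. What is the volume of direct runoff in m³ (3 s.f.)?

V ≈ 1.12 × 10^6 m³

Direct-runoff ordinates (Q − Q_b): 0.0, 4.0, 23.0, 50.0, 44.0, 38.0, 34.0, 30.0, 26.0, 23.0, 20.0, 18.0, 0.0 m³/s.
ΣQ_DR = 310.0 m³/s.
With Δt = 1 h = 3600 s, V = ΣQ_DR · Δt = 310.0 × 3600 = 1.12 × 10^6 m³.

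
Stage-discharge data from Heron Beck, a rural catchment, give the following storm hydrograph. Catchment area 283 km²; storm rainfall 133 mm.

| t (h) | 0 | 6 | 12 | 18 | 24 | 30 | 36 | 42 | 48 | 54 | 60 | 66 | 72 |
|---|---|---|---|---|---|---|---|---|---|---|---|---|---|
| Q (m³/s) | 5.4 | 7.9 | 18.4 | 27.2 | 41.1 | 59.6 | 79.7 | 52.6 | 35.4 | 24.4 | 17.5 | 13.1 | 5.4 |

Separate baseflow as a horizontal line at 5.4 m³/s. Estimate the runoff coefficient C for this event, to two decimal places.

ΣQ_DR = 317.5 m³/s; V = ΣQ_DR·Δt = 6.858 × 10^6 m³.
Runoff depth d = V / A = 24.23 mm.
C = d / P = 24.23 / 133 = 0.18.

C ≈ 0.18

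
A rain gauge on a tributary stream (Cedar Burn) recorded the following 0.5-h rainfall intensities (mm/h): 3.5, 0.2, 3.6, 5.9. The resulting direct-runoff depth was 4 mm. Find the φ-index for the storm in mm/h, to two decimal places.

φ ≈ 1.67 mm/h

Only the 3 blocks with intensity above φ contribute runoff: 3.5, 3.6, 5.9 mm/h.
Σ(I−φ)·Δt = d  ⇒  (3.5+3.6+5.9 − 3φ)·0.5 = 4
φ = (13.00 − 4/0.5) / 3 = 1.67 mm/h.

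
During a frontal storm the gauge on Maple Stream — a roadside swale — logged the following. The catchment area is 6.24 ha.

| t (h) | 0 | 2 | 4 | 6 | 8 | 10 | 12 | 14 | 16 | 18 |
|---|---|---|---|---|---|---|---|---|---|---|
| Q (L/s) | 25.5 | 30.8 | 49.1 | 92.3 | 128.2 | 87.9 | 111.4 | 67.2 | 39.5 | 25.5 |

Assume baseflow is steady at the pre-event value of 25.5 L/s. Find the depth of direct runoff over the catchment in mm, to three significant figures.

Direct runoff: 0.0, 5.3, 23.6, 66.8, 102.7, 62.4, 85.9, 41.7, 14.0, 0.0 L/s; ΣQ_DR = 402.4 L/s.
V = ΣQ_DR · Δt = 402.4 × 7200 s = 2.897 × 10^6 L.
Over A = 6.24 ha, depth = V / A = 46.4 mm.

d ≈ 46.4 mm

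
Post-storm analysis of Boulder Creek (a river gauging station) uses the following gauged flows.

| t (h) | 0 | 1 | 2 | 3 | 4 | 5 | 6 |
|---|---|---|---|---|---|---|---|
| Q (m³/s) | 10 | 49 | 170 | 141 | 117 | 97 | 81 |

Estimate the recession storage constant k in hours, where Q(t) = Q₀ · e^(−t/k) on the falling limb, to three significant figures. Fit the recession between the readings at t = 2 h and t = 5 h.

On the falling limb, Q drops from 170 to 97 m³/s between t = 2 h and t = 5 h (Δt = 3 h).
k = −Δt / ln(Q₂/Q₁) = −3 / ln(97/170) = 5.35 h.

k ≈ 5.35 h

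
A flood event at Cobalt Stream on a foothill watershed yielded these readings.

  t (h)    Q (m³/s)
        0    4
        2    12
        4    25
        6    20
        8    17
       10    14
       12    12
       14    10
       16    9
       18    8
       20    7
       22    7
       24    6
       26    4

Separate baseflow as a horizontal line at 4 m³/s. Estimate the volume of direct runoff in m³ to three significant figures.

V ≈ 7.13 × 10^5 m³

Direct-runoff ordinates (Q − Q_b): 0.0, 8.0, 21.0, 16.0, 13.0, 10.0, 8.0, 6.0, 5.0, 4.0, 3.0, 3.0, 2.0, 0.0 m³/s.
ΣQ_DR = 99.00 m³/s.
With Δt = 2 h = 7200 s, V = ΣQ_DR · Δt = 99.00 × 7200 = 7.13 × 10^5 m³.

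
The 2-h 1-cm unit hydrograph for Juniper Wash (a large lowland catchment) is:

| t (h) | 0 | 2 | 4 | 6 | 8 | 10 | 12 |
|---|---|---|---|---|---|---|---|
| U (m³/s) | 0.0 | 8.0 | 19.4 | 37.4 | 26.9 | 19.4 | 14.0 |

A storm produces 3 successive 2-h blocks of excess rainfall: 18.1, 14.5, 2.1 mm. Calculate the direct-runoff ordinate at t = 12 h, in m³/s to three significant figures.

Q ≈ 59.1 m³/s

By discrete convolution, Q_j = Σ (P_i / 10 mm) · U_{j−i}.
At t = 12 h (j=6): Q = (18.1/10)·14.0 + (14.5/10)·19.4 + (2.1/10)·26.9 = 59.1 m³/s.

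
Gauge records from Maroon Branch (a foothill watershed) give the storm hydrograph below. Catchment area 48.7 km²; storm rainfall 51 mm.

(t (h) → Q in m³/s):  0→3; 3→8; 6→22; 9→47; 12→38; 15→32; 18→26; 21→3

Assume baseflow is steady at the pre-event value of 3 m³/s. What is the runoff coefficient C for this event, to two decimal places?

C ≈ 0.67

ΣQ_DR = 155.0 m³/s; V = ΣQ_DR·Δt = 1.674 × 10^6 m³.
Runoff depth d = V / A = 34.37 mm.
C = d / P = 34.37 / 51 = 0.67.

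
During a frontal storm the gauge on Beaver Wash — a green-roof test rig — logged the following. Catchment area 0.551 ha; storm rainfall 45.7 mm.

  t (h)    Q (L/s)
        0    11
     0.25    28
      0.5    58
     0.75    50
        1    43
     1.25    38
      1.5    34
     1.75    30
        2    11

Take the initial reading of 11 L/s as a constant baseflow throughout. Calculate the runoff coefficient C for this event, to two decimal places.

ΣQ_DR = 204.0 L/s; V = ΣQ_DR·Δt = 1.836 × 10^5 L.
Runoff depth d = V / A = 33.32 mm.
C = d / P = 33.32 / 45.7 = 0.73.

C ≈ 0.73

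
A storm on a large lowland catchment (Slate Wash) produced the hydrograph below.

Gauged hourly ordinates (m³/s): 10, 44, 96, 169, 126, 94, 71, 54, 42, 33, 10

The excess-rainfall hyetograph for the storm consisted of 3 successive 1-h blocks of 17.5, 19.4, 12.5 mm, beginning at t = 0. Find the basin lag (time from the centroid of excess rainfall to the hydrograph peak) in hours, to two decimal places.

Centroid of excess rainfall: t_c = Σ P_i·t̄_i / ΣP_i = 1.3988 h (block centres at 0.5, 1.5, 2.5 h).
Hydrograph peak occurs at t = 3 h, so basin lag t_L = 3 − 1.3988 = 1.60 h.

t_L ≈ 1.60 h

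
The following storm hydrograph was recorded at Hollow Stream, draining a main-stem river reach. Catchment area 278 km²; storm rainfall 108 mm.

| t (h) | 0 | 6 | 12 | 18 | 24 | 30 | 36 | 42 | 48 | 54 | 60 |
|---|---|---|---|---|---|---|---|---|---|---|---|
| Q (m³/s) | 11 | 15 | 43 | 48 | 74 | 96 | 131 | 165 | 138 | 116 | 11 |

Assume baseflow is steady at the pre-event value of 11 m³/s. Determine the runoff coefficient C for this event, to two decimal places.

ΣQ_DR = 727.0 m³/s; V = ΣQ_DR·Δt = 1.570 × 10^7 m³.
Runoff depth d = V / A = 56.49 mm.
C = d / P = 56.49 / 108 = 0.52.

C ≈ 0.52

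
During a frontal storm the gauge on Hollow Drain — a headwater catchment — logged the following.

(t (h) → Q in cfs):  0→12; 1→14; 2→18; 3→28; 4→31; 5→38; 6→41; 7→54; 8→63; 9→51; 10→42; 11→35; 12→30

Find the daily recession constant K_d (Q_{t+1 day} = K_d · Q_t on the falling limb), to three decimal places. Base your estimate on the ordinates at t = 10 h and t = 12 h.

K_d ≈ 0.018

Between t = 10 h and t = 12 h the flow falls from 42 to 30 cfs over 2×1 h = 2 h.
Per-interval ratio K = (30/42)^(1/2) = 0.8452; K_d = K^(24/1) = 0.018.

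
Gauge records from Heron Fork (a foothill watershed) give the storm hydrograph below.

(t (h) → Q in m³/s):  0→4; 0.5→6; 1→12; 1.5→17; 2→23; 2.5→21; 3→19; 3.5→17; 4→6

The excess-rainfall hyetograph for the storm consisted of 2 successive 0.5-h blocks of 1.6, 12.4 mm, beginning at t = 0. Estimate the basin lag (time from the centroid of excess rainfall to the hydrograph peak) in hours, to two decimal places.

t_L ≈ 1.31 h

Centroid of excess rainfall: t_c = Σ P_i·t̄_i / ΣP_i = 0.6929 h (block centres at 0.25, 0.75 h).
Hydrograph peak occurs at t = 2 h, so basin lag t_L = 2 − 0.6929 = 1.31 h.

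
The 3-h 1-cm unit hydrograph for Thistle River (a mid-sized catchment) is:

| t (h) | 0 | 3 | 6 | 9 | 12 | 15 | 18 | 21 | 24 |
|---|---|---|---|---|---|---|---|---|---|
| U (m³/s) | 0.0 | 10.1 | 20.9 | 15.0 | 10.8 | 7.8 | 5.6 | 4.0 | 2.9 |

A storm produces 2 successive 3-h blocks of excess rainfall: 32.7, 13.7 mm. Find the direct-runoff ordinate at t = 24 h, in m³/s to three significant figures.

Q ≈ 15.0 m³/s

By discrete convolution, Q_j = Σ (P_i / 10 mm) · U_{j−i}.
At t = 24 h (j=8): Q = (32.7/10)·2.9 + (13.7/10)·4.0 = 15.0 m³/s.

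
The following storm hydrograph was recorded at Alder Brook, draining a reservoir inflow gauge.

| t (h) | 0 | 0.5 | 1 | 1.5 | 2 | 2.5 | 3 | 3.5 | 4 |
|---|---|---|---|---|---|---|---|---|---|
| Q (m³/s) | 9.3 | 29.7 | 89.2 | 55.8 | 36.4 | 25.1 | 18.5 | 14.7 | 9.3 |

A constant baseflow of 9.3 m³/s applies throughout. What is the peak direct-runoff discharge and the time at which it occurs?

Q_p = 79.9 m³/s at t = 1 h

Subtracting baseflow gives direct-runoff ordinates: 0.0, 20.4, 79.9, 46.5, 27.1, 15.8, 9.2, 5.4, 0.0 m³/s.
The maximum is 79.9 m³/s, occurring at the reading for t = 1 h.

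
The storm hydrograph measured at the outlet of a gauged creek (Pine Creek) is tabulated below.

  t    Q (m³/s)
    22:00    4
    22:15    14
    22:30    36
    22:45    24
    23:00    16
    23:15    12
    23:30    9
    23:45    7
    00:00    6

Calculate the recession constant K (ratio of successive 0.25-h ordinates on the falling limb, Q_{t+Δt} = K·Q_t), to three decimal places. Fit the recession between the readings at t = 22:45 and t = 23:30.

K ≈ 0.721

Using the recession-limb readings at t = 22:45 and t = 23:30: Q falls from 24 to 9 m³/s over 3 intervals.
K = (Q₂/Q₁)^(1/3) = (9/24)^(1/3) = 0.721.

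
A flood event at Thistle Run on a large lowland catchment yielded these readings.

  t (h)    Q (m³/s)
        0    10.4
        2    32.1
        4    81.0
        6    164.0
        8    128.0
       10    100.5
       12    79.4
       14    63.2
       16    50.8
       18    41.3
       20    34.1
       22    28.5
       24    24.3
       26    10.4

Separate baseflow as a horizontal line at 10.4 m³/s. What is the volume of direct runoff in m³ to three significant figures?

V ≈ 5.06 × 10^6 m³

Direct-runoff ordinates (Q − Q_b): 0.0, 21.7, 70.6, 153.6, 117.6, 90.1, 69.0, 52.8, 40.4, 30.9, 23.7, 18.1, 13.9, 0.0 m³/s.
ΣQ_DR = 702.4 m³/s.
With Δt = 2 h = 7200 s, V = ΣQ_DR · Δt = 702.4 × 7200 = 5.06 × 10^6 m³.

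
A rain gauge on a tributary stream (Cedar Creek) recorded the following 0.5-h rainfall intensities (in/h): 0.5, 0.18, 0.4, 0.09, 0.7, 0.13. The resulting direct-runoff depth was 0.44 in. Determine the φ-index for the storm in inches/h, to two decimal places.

φ ≈ 0.24 in/h

Only the 3 blocks with intensity above φ contribute runoff: 0.5, 0.4, 0.7 in/h.
Σ(I−φ)·Δt = d  ⇒  (0.5+0.4+0.7 − 3φ)·0.5 = 0.44
φ = (1.600 − 0.44/0.5) / 3 = 0.24 in/h.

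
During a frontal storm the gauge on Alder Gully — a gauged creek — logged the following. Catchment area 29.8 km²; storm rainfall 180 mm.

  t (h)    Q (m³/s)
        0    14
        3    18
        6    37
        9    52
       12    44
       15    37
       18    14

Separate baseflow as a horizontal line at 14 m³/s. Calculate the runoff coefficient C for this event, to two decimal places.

ΣQ_DR = 118.0 m³/s; V = ΣQ_DR·Δt = 1.274 × 10^6 m³.
Runoff depth d = V / A = 42.77 mm.
C = d / P = 42.77 / 180 = 0.24.

C ≈ 0.24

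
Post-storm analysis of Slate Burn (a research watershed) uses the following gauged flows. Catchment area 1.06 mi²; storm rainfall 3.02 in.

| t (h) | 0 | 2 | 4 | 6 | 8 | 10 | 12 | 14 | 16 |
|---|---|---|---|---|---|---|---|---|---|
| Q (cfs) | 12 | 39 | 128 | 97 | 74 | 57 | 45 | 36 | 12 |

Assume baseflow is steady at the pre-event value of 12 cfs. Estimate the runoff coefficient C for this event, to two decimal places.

ΣQ_DR = 392.0 cfs; V = ΣQ_DR·Δt = 2.822 × 10^6 ft³.
Runoff depth d = V / A = 1.146 in.
C = d / P = 1.146 / 3.02 = 0.38.

C ≈ 0.38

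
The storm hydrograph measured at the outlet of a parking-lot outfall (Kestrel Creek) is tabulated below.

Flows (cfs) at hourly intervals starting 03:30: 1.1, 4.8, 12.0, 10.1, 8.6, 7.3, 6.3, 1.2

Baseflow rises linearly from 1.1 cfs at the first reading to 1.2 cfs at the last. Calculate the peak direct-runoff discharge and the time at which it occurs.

Q_p = 10.87 cfs at t = 05:30

Subtracting baseflow gives direct-runoff ordinates: 0.00, 3.69, 10.87, 8.96, 7.44, 6.13, 5.11, 0.00 cfs.
The maximum is 10.87 cfs, occurring at the reading for t = 05:30.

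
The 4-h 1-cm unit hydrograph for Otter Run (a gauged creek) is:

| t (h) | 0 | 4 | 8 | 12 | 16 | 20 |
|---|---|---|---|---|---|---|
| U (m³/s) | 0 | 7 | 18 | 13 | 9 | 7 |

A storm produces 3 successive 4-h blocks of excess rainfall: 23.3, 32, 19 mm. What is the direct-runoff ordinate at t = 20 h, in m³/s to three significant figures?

By discrete convolution, Q_j = Σ (P_i / 10 mm) · U_{j−i}.
At t = 20 h (j=5): Q = (23.3/10)·7 + (32/10)·9 + (19/10)·13 = 69.8 m³/s.

Q ≈ 69.8 m³/s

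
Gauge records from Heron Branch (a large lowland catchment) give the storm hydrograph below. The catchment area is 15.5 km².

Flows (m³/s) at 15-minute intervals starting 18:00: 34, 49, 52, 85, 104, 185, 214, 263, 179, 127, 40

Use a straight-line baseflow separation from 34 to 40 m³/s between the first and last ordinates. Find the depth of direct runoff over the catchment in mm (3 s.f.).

d ≈ 53.7 mm

Direct runoff: 0.00, 14.40, 16.80, 49.20, 67.60, 148.00, 176.40, 224.80, 140.20, 87.60, 0.00 m³/s; ΣQ_DR = 925.0 m³/s.
V = ΣQ_DR · Δt = 925.0 × 900 s = 8.325 × 10^5 m³.
Over A = 15.5 km², depth = V / A = 53.7 mm.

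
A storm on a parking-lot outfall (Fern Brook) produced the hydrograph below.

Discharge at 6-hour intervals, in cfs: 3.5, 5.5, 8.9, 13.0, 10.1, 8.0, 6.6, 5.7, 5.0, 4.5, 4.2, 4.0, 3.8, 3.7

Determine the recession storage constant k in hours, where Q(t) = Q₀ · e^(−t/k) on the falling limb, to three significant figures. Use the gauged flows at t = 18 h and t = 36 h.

k ≈ 26.6 h

On the falling limb, Q drops from 13.0 to 6.6 cfs between t = 18 h and t = 36 h (Δt = 18 h).
k = −Δt / ln(Q₂/Q₁) = −18 / ln(6.6/13.0) = 26.6 h.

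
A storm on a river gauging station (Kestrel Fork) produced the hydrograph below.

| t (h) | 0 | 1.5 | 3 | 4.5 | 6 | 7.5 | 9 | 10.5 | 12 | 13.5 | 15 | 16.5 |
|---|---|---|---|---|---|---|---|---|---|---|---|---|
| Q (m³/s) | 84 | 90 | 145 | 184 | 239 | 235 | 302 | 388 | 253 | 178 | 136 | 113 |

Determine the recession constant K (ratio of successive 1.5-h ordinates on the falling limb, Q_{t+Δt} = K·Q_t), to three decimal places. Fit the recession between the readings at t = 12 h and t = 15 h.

K ≈ 0.733

Using the recession-limb readings at t = 12 h and t = 15 h: Q falls from 253 to 136 m³/s over 2 intervals.
K = (Q₂/Q₁)^(1/2) = (136/253)^(1/2) = 0.733.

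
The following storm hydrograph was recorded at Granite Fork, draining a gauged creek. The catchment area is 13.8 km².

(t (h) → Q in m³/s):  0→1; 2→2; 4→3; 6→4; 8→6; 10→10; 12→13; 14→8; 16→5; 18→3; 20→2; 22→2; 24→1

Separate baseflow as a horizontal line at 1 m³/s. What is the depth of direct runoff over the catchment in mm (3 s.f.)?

Direct runoff: 0.0, 1.0, 2.0, 3.0, 5.0, 9.0, 12.0, 7.0, 4.0, 2.0, 1.0, 1.0, 0.0 m³/s; ΣQ_DR = 47.00 m³/s.
V = ΣQ_DR · Δt = 47.00 × 7200 s = 3.384 × 10^5 m³.
Over A = 13.8 km², depth = V / A = 24.5 mm.

d ≈ 24.5 mm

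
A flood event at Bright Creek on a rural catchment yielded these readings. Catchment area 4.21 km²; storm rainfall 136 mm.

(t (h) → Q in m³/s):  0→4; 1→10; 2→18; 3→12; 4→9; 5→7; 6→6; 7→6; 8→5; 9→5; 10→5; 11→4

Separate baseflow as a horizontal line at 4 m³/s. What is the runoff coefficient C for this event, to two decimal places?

C ≈ 0.27

ΣQ_DR = 43.00 m³/s; V = ΣQ_DR·Δt = 1.548 × 10^5 m³.
Runoff depth d = V / A = 36.77 mm.
C = d / P = 36.77 / 136 = 0.27.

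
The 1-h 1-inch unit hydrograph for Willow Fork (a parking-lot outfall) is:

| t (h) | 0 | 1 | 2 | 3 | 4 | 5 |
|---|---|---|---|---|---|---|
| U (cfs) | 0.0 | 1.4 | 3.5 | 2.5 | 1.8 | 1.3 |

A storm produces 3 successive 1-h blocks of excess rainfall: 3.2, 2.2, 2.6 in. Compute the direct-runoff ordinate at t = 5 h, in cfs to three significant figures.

By discrete convolution, Q_j = Σ (P_i / 1 in) · U_{j−i}.
At t = 5 h (j=5): Q = (3.2/1)·1.3 + (2.2/1)·1.8 + (2.6/1)·2.5 = 14.6 cfs.

Q ≈ 14.6 cfs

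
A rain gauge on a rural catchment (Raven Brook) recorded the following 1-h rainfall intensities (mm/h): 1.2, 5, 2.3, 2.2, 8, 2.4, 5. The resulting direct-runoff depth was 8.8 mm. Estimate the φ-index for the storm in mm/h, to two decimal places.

Only the 3 blocks with intensity above φ contribute runoff: 5, 8, 5 mm/h.
Σ(I−φ)·Δt = d  ⇒  (5+8+5 − 3φ)·1 = 8.8
φ = (18.00 − 8.8/1) / 3 = 3.07 mm/h.

φ ≈ 3.07 mm/h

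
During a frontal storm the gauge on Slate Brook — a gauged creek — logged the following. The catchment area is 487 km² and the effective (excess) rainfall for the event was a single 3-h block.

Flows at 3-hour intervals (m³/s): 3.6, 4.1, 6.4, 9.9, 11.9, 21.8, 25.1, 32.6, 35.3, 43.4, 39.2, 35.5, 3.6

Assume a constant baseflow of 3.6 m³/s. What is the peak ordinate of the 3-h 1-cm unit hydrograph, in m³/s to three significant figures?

U_p ≈ 79.6 m³/s

Direct runoff: 0.0, 0.5, 2.8, 6.3, 8.3, 18.2, 21.5, 29.0, 31.7, 39.8, 35.6, 31.9, 0.0 m³/s; ΣQ_DR = 225.6 m³/s, peak = 39.8 m³/s.
Runoff depth d = ΣQ_DR·Δt / A = 225.6 × 10800 / (487 km²) = 5.003 mm.
The 1-cm UH is the DRH scaled by (10 mm)/d, so U_p = 39.8 × 10/5.003 = 79.6 m³/s.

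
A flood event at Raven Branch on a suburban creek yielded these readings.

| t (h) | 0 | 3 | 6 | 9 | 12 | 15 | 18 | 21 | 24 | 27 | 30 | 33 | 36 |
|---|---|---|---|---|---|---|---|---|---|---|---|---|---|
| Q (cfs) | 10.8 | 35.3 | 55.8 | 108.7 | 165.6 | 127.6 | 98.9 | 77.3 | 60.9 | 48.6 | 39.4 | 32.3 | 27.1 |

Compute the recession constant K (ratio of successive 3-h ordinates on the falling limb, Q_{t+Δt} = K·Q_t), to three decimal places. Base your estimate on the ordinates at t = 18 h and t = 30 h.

Using the recession-limb readings at t = 18 h and t = 30 h: Q falls from 98.9 to 39.4 cfs over 4 intervals.
K = (Q₂/Q₁)^(1/4) = (39.4/98.9)^(1/4) = 0.794.

K ≈ 0.794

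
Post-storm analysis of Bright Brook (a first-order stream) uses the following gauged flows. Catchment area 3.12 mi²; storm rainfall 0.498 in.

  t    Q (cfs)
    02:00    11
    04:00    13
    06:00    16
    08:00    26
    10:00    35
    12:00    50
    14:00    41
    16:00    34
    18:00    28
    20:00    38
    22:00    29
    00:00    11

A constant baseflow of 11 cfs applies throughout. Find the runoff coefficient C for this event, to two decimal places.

ΣQ_DR = 200.0 cfs; V = ΣQ_DR·Δt = 1.440 × 10^6 ft³.
Runoff depth d = V / A = 0.1987 in.
C = d / P = 0.1987 / 0.498 = 0.40.

C ≈ 0.40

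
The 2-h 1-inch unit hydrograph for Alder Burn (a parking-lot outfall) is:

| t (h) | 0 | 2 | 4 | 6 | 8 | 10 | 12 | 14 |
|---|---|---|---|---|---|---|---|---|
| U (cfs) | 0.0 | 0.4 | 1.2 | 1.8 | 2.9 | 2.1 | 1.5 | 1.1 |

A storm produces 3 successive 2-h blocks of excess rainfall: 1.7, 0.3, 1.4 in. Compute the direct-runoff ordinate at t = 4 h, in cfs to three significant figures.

By discrete convolution, Q_j = Σ (P_i / 1 in) · U_{j−i}.
At t = 4 h (j=2): Q = (1.7/1)·1.2 + (0.3/1)·0.4 + (1.4/1)·0.0 = 2.16 cfs.

Q ≈ 2.16 cfs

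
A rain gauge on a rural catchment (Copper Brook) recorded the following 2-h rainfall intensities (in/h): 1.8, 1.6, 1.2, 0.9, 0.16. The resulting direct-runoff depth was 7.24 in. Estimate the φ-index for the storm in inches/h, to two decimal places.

φ ≈ 0.47 in/h

Only the 4 blocks with intensity above φ contribute runoff: 1.8, 1.6, 1.2, 0.9 in/h.
Σ(I−φ)·Δt = d  ⇒  (1.8+1.6+1.2+0.9 − 4φ)·2 = 7.24
φ = (5.500 − 7.24/2) / 4 = 0.47 in/h.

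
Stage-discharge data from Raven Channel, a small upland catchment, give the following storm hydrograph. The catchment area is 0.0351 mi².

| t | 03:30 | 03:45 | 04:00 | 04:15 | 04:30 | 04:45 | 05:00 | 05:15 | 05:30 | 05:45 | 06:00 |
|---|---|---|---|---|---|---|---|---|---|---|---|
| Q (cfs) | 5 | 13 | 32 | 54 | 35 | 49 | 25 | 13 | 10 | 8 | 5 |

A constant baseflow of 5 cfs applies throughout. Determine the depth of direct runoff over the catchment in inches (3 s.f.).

Direct runoff: 0.0, 8.0, 27.0, 49.0, 30.0, 44.0, 20.0, 8.0, 5.0, 3.0, 0.0 cfs; ΣQ_DR = 194.0 cfs.
V = ΣQ_DR · Δt = 194.0 × 900 s = 1.746 × 10^5 ft³.
Over A = 0.0351 mi², depth = V / A = 2.14 in.

d ≈ 2.14 in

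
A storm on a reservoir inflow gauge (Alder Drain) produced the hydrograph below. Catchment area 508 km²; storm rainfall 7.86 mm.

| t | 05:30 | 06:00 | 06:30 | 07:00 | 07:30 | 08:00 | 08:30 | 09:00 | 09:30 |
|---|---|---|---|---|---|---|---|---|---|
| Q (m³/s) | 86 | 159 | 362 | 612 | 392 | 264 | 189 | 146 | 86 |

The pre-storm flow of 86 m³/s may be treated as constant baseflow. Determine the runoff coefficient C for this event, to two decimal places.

C ≈ 0.69

ΣQ_DR = 1522 m³/s; V = ΣQ_DR·Δt = 2.740 × 10^6 m³.
Runoff depth d = V / A = 5.393 mm.
C = d / P = 5.393 / 7.86 = 0.69.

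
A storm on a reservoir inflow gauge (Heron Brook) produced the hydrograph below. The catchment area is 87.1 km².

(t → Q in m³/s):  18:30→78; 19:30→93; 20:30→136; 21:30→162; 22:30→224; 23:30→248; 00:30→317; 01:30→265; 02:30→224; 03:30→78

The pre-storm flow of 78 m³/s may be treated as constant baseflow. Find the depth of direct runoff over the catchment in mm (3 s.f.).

Direct runoff: 0.0, 15.0, 58.0, 84.0, 146.0, 170.0, 239.0, 187.0, 146.0, 0.0 m³/s; ΣQ_DR = 1045 m³/s.
V = ΣQ_DR · Δt = 1045 × 3600 s = 3.762 × 10^6 m³.
Over A = 87.1 km², depth = V / A = 43.2 mm.

d ≈ 43.2 mm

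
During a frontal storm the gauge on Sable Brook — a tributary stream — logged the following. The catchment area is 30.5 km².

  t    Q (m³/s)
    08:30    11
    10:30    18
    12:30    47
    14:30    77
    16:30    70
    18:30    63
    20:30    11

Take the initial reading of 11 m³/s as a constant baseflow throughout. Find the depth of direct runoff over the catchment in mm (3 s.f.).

d ≈ 51.9 mm

Direct runoff: 0.0, 7.0, 36.0, 66.0, 59.0, 52.0, 0.0 m³/s; ΣQ_DR = 220.0 m³/s.
V = ΣQ_DR · Δt = 220.0 × 7200 s = 1.584 × 10^6 m³.
Over A = 30.5 km², depth = V / A = 51.9 mm.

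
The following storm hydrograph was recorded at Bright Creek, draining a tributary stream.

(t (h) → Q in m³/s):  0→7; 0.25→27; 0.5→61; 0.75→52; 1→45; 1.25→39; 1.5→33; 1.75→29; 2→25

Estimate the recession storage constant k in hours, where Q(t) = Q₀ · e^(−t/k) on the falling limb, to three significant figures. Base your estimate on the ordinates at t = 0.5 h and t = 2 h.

On the falling limb, Q drops from 61 to 25 m³/s between t = 0.5 h and t = 2 h (Δt = 1.5 h).
k = −Δt / ln(Q₂/Q₁) = −1.5 / ln(25/61) = 1.68 h.

k ≈ 1.68 h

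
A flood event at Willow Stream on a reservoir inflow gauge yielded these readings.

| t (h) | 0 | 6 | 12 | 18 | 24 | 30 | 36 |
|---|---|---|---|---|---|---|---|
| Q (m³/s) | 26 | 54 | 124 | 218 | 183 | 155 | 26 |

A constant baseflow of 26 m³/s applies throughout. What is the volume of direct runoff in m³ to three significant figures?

Direct-runoff ordinates (Q − Q_b): 0.0, 28.0, 98.0, 192.0, 157.0, 129.0, 0.0 m³/s.
ΣQ_DR = 604.0 m³/s.
With Δt = 6 h = 21600 s, V = ΣQ_DR · Δt = 604.0 × 21600 = 1.30 × 10^7 m³.

V ≈ 1.30 × 10^7 m³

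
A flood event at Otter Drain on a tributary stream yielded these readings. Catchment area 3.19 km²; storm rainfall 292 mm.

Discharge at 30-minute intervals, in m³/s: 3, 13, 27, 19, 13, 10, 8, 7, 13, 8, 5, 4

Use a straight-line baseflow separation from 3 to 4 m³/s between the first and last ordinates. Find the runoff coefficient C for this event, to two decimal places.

C ≈ 0.17

ΣQ_DR = 88.00 m³/s; V = ΣQ_DR·Δt = 1.584 × 10^5 m³.
Runoff depth d = V / A = 49.66 mm.
C = d / P = 49.66 / 292 = 0.17.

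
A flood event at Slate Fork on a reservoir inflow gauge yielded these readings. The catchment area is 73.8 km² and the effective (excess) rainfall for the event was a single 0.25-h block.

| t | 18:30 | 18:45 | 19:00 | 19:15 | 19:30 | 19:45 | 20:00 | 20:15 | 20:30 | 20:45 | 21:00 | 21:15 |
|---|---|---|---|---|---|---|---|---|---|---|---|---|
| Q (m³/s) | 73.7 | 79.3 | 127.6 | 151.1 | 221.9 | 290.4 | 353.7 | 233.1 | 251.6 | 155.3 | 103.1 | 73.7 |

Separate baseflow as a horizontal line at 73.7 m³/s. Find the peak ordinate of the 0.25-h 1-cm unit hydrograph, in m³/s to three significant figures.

U_p ≈ 187 m³/s

Direct runoff: 0.0, 5.6, 53.9, 77.4, 148.2, 216.7, 280.0, 159.4, 177.9, 81.6, 29.4, 0.0 m³/s; ΣQ_DR = 1230 m³/s, peak = 280.0 m³/s.
Runoff depth d = ΣQ_DR·Δt / A = 1230 × 900 / (73.8 km²) = 15.00 mm.
The 1-cm UH is the DRH scaled by (10 mm)/d, so U_p = 280.0 × 10/15.00 = 187 m³/s.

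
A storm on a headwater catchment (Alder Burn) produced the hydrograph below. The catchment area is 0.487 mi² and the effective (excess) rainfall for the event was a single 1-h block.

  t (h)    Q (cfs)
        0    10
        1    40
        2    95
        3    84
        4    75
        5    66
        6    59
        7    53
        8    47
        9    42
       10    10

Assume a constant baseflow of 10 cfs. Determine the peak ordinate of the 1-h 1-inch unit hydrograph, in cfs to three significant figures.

Direct runoff: 0.0, 30.0, 85.0, 74.0, 65.0, 56.0, 49.0, 43.0, 37.0, 32.0, 0.0 cfs; ΣQ_DR = 471.0 cfs, peak = 85.0 cfs.
Runoff depth d = ΣQ_DR·Δt / A = 471.0 × 3600 / (0.487 mi²) = 1.499 in.
The 1-inch UH is the DRH scaled by (1 in)/d, so U_p = 85.0 × 1/1.499 = 56.7 cfs.

U_p ≈ 56.7 cfs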